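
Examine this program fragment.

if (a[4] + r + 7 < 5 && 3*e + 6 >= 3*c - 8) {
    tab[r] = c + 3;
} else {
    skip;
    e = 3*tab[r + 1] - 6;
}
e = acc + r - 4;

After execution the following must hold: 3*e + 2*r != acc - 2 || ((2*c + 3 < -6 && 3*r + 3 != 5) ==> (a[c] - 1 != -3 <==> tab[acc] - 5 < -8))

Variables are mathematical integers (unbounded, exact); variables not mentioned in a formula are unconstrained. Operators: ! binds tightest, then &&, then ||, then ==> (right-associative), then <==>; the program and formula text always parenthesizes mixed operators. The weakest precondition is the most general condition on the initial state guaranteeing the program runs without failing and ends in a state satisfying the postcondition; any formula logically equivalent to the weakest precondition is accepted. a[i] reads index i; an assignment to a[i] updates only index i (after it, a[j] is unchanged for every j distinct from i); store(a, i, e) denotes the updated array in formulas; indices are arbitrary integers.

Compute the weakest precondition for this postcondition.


Working backward. After the program, the postcondition 3*e + 2*r != acc - 2 || ((2*c + 3 < -6 && 3*r + 3 != 5) ==> (a[c] - 1 != -3 <==> tab[acc] - 5 < -8)) must hold; in canonical form it is 3*e + 2*r != acc - 2 || ((2*c < -9 && 3*r != 2) ==> (a[c] != -2 <==> tab[acc] < -3)).
Before e := acc + r - 4: 2*acc + 5*r != 10 || ((2*c < -9 && 3*r != 2) ==> (a[c] != -2 <==> tab[acc] < -3))
Then branch requires 2*acc + 5*r != 10 || ((2*c < -9 && 3*r != 2) ==> (a[c] != -2 <==> store(tab, r, c + 3)[acc] < -3)); else branch requires 2*acc + 5*r != 10 || ((2*c < -9 && 3*r != 2) ==> (a[c] != -2 <==> tab[acc] < -3)).
Before the if: ((a[4] + r < -2 && 3*e >= 3*c - 14) ==> (2*acc + 5*r != 10 || ((2*c < -9 && 3*r != 2) ==> (a[c] != -2 <==> store(tab, r, c + 3)[acc] < -3)))) && ((!(a[4] + r < -2 && 3*e >= 3*c - 14)) ==> (2*acc + 5*r != 10 || ((2*c < -9 && 3*r != 2) ==> (a[c] != -2 <==> tab[acc] < -3))))
Answer: WP = ((a[4] + r < -2 && 3*e >= 3*c - 14) ==> (2*acc + 5*r != 10 || ((2*c < -9 && 3*r != 2) ==> (a[c] != -2 <==> store(tab, r, c + 3)[acc] < -3)))) && ((!(a[4] + r < -2 && 3*e >= 3*c - 14)) ==> (2*acc + 5*r != 10 || ((2*c < -9 && 3*r != 2) ==> (a[c] != -2 <==> tab[acc] < -3))))


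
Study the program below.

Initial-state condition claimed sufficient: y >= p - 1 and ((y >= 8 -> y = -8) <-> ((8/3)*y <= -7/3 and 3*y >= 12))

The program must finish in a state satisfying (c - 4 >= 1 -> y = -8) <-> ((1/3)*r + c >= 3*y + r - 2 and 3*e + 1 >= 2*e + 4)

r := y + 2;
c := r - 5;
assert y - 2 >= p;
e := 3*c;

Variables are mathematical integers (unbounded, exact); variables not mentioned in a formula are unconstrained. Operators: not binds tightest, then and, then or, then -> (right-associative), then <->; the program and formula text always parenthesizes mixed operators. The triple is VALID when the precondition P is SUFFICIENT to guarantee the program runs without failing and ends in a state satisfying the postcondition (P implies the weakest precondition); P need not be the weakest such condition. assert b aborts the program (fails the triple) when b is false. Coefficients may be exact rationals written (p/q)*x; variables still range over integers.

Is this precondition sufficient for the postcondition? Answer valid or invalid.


Working backward. After the program, the postcondition (c - 4 >= 1 -> y = -8) <-> ((1/3)*r + c >= 3*y + r - 2 and 3*e + 1 >= 2*e + 4) must hold; in canonical form it is (c >= 5 -> y = -8) <-> (c >= (2/3)*r + 3*y - 2 and e >= 3).
Before e := 3*c: (c >= 5 -> y = -8) <-> (c >= (2/3)*r + 3*y - 2 and 3*c >= 3)
Before assert y - 2 >= p: y >= p + 2 and ((c >= 5 -> y = -8) <-> (c >= (2/3)*r + 3*y - 2 and 3*c >= 3))
Before c := r - 5: y >= p + 2 and ((r >= 10 -> y = -8) <-> ((1/3)*r >= 3*y + 3 and 3*r >= 18))
Before r := y + 2: y >= p + 2 and ((y >= 8 -> y = -8) <-> ((8/3)*y <= -7/3 and 3*y >= 12))
The weakest precondition is y >= p + 2 and ((y >= 8 -> y = -8) <-> ((8/3)*y <= -7/3 and 3*y >= 12)).
Check whether y >= p - 1 and ((y >= 8 -> y = -8) <-> ((8/3)*y <= -7/3 and 3*y >= 12)) implies it.
Countermodel: at the initial state p = 7, y = 8, the precondition holds but the weakest precondition fails.
Answer: invalid


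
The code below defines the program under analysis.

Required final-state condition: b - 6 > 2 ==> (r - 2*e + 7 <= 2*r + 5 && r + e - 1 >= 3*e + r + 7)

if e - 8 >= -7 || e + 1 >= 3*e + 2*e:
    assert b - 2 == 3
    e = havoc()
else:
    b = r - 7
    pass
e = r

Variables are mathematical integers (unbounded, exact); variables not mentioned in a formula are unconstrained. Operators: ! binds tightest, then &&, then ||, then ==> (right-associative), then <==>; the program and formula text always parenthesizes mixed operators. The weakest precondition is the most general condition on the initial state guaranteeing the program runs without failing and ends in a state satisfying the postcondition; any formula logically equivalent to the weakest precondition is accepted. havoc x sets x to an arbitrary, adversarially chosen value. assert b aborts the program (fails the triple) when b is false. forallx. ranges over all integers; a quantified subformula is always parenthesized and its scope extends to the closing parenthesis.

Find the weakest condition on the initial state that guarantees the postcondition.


Working backward. After the program, the postcondition b - 6 > 2 ==> (r - 2*e + 7 <= 2*r + 5 && r + e - 1 >= 3*e + r + 7) must hold; in canonical form it is b > 8 ==> (2*e + r >= 2 && 2*e <= -8).
Before e := r: b > 8 ==> (3*r >= 2 && 2*r <= -8)
Then branch requires b == 5 && (b > 8 ==> (3*r >= 2 && 2*r <= -8)); else branch requires r > 15 ==> (3*r >= 2 && 2*r <= -8).
Before the if: ((e >= 1 || 4*e <= 1) ==> (b == 5 && (b > 8 ==> (3*r >= 2 && 2*r <= -8)))) && ((!(e >= 1 || 4*e <= 1)) ==> (r > 15 ==> (3*r >= 2 && 2*r <= -8)))
Answer: WP = ((e >= 1 || 4*e <= 1) ==> (b == 5 && (b > 8 ==> (3*r >= 2 && 2*r <= -8)))) && ((!(e >= 1 || 4*e <= 1)) ==> (r > 15 ==> (3*r >= 2 && 2*r <= -8)))


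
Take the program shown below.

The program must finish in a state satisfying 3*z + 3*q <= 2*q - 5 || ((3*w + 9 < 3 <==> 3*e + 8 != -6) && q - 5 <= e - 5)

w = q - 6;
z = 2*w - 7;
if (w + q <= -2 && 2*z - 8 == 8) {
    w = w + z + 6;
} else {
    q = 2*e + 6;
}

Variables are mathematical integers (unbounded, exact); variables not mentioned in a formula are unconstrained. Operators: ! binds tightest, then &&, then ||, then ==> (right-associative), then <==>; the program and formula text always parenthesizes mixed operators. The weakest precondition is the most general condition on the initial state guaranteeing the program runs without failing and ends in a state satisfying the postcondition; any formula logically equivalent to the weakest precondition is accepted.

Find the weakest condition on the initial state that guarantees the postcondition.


Working backward. After the program, the postcondition 3*z + 3*q <= 2*q - 5 || ((3*w + 9 < 3 <==> 3*e + 8 != -6) && q - 5 <= e - 5) must hold; in canonical form it is q + 3*z <= -5 || ((3*w < -6 <==> 3*e != -14) && q <= e).
Then branch requires q + 3*z <= -5 || ((3*w + 3*z < -24 <==> 3*e != -14) && q <= e); else branch requires 2*e + 3*z <= -11 || ((3*w < -6 <==> 3*e != -14) && e <= -6).
Before the if: ((q + w <= -2 && 2*z == 16) ==> (q + 3*z <= -5 || ((3*w + 3*z < -24 <==> 3*e != -14) && q <= e))) && ((!(q + w <= -2 && 2*z == 16)) ==> (2*e + 3*z <= -11 || ((3*w < -6 <==> 3*e != -14) && e <= -6)))
Before z := 2*w - 7: ((q + w <= -2 && 4*w == 30) ==> (q + 6*w <= 16 || ((9*w < -3 <==> 3*e != -14) && q <= e))) && ((!(q + w <= -2 && 4*w == 30)) ==> (2*e + 6*w <= 10 || ((3*w < -6 <==> 3*e != -14) && e <= -6)))
Before w := q - 6: ((2*q <= 4 && 4*q == 54) ==> (7*q <= 52 || ((9*q < 51 <==> 3*e != -14) && q <= e))) && ((!(2*q <= 4 && 4*q == 54)) ==> (2*e + 6*q <= 46 || ((3*q < 12 <==> 3*e != -14) && e <= -6)))
Answer: WP = ((2*q <= 4 && 4*q == 54) ==> (7*q <= 52 || ((9*q < 51 <==> 3*e != -14) && q <= e))) && ((!(2*q <= 4 && 4*q == 54)) ==> (2*e + 6*q <= 46 || ((3*q < 12 <==> 3*e != -14) && e <= -6)))


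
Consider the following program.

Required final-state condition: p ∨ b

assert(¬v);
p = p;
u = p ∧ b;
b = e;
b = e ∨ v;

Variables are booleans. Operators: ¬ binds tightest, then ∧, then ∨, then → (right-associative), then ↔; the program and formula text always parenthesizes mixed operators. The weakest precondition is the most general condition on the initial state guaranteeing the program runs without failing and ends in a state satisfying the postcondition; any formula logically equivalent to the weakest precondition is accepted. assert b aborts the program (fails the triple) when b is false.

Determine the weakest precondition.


Working backward. After the program, p ∨ b must hold.
Before b := e ∨ v: p ∨ e ∨ v
Before b := e: p ∨ e ∨ v
Before u := p ∧ b: p ∨ e ∨ v
Before p := p: p ∨ e ∨ v
Before assert ¬v: (¬v) ∧ (p ∨ e ∨ v)
Answer: WP = (¬v) ∧ (p ∨ e ∨ v)


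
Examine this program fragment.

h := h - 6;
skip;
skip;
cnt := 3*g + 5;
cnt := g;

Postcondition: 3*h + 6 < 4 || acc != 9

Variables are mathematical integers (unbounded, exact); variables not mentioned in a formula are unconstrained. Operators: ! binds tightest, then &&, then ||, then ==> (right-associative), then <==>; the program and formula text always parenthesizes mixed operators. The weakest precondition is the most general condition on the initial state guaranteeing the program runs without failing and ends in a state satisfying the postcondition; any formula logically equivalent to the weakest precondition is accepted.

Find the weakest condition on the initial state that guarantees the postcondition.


Working backward. After the program, the postcondition 3*h + 6 < 4 || acc != 9 must hold; in canonical form it is 3*h < -2 || acc != 9.
Before cnt := g: 3*h < -2 || acc != 9
Before cnt := 3*g + 5: 3*h < -2 || acc != 9
Before skip: 3*h < -2 || acc != 9
Before skip: 3*h < -2 || acc != 9
Before h := h - 6: 3*h < 16 || acc != 9
Answer: WP = 3*h < 16 || acc != 9


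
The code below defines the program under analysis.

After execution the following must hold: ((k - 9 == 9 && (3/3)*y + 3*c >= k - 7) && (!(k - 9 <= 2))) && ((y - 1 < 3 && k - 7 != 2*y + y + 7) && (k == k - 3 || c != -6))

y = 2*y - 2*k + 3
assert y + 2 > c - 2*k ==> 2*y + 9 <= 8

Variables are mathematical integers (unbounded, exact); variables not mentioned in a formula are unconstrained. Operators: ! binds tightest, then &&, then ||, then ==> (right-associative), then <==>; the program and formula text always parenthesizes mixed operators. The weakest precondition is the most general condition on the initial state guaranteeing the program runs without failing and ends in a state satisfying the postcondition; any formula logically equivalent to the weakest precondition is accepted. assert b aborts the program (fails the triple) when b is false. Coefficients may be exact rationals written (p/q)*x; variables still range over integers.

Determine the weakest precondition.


Working backward. After the program, the postcondition ((k - 9 == 9 && (3/3)*y + 3*c >= k - 7) && (!(k - 9 <= 2))) && ((y - 1 < 3 && k - 7 != 2*y + y + 7) && (k == k - 3 || c != -6)) must hold; in canonical form it is k == 18 && 3*c + y >= k - 7 && (!(k <= 11)) && y < 4 && k != 3*y + 14 && c != -6.
Before assert y + 2 > c - 2*k ==> 2*y + 9 <= 8: (2*k + y > c - 2 ==> 2*y <= -1) && k == 18 && 3*c + y >= k - 7 && (!(k <= 11)) && y < 4 && k != 3*y + 14 && c != -6
Before y := 2*y - 2*k + 3: (2*y > c - 5 ==> 4*y <= 4*k - 7) && k == 18 && 3*c + 2*y >= 3*k - 10 && (!(k <= 11)) && 2*y < 2*k + 1 && 7*k != 6*y + 23 && c != -6
Answer: WP = (2*y > c - 5 ==> 4*y <= 4*k - 7) && k == 18 && 3*c + 2*y >= 3*k - 10 && (!(k <= 11)) && 2*y < 2*k + 1 && 7*k != 6*y + 23 && c != -6


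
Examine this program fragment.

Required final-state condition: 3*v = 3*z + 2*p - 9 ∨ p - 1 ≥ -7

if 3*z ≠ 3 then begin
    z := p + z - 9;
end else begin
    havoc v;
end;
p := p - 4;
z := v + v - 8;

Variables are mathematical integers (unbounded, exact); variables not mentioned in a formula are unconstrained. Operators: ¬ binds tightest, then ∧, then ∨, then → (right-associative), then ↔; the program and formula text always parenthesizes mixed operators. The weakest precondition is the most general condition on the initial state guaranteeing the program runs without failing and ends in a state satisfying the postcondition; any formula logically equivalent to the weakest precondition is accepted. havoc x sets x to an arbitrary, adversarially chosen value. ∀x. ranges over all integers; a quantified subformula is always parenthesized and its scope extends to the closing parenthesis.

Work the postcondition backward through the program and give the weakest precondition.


Working backward. After the program, the postcondition 3*v = 3*z + 2*p - 9 ∨ p - 1 ≥ -7 must hold; in canonical form it is 3*v = 2*p + 3*z - 9 ∨ p ≥ -6.
Before z := v + v - 8: 2*p + 3*v = 33 ∨ p ≥ -6
Before p := p - 4: 2*p + 3*v = 41 ∨ p ≥ -2
Then branch requires 2*p + 3*v = 41 ∨ p ≥ -2; else branch requires ∀v_1. (2*p + 3*v_1 = 41 ∨ p ≥ -2).
Before the if: (3*z ≠ 3 → (2*p + 3*v = 41 ∨ p ≥ -2)) ∧ ((¬(3*z ≠ 3)) → (∀v_1. (2*p + 3*v_1 = 41 ∨ p ≥ -2)))
Answer: WP = (3*z ≠ 3 → (2*p + 3*v = 41 ∨ p ≥ -2)) ∧ ((¬(3*z ≠ 3)) → (∀v_1. (2*p + 3*v_1 = 41 ∨ p ≥ -2)))


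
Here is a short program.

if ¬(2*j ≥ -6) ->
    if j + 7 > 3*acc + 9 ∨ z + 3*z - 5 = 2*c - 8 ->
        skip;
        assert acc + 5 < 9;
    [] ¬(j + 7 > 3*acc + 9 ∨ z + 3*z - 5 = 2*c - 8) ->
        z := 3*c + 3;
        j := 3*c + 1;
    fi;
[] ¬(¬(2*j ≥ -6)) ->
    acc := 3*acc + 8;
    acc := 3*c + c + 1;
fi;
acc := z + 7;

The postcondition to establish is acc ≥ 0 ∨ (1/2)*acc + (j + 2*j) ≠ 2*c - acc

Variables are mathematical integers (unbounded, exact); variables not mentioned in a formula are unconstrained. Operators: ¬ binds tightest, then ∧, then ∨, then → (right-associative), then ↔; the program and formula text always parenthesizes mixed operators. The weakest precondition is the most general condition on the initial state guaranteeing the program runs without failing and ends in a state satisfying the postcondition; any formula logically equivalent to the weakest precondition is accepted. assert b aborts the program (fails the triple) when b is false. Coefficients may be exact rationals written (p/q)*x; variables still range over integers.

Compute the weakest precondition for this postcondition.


Working backward. After the program, the postcondition acc ≥ 0 ∨ (1/2)*acc + (j + 2*j) ≠ 2*c - acc must hold; in canonical form it is acc ≥ 0 ∨ (3/2)*acc + 3*j ≠ 2*c.
Before acc := z + 7: z ≥ -7 ∨ 3*j + (3/2)*z ≠ 2*c - 21/2
Then branch requires ((j > 3*acc + 2 ∨ 4*z = 2*c - 3) → (acc < 4 ∧ (z ≥ -7 ∨ 3*j + (3/2)*z ≠ 2*c - 21/2))) ∧ ((¬(j > 3*acc + 2 ∨ 4*z = 2*c - 3)) → (3*c ≥ -10 ∨ (23/2)*c ≠ -18)); else branch requires z ≥ -7 ∨ 3*j + (3/2)*z ≠ 2*c - 21/2.
Before the if: ((¬(2*j ≥ -6)) → (((j > 3*acc + 2 ∨ 4*z = 2*c - 3) → (acc < 4 ∧ (z ≥ -7 ∨ 3*j + (3/2)*z ≠ 2*c - 21/2))) ∧ ((¬(j > 3*acc + 2 ∨ 4*z = 2*c - 3)) → (3*c ≥ -10 ∨ (23/2)*c ≠ -18)))) ∧ (2*j ≥ -6 → (z ≥ -7 ∨ 3*j + (3/2)*z ≠ 2*c - 21/2))
Answer: WP = ((¬(2*j ≥ -6)) → (((j > 3*acc + 2 ∨ 4*z = 2*c - 3) → (acc < 4 ∧ (z ≥ -7 ∨ 3*j + (3/2)*z ≠ 2*c - 21/2))) ∧ ((¬(j > 3*acc + 2 ∨ 4*z = 2*c - 3)) → (3*c ≥ -10 ∨ (23/2)*c ≠ -18)))) ∧ (2*j ≥ -6 → (z ≥ -7 ∨ 3*j + (3/2)*z ≠ 2*c - 21/2))


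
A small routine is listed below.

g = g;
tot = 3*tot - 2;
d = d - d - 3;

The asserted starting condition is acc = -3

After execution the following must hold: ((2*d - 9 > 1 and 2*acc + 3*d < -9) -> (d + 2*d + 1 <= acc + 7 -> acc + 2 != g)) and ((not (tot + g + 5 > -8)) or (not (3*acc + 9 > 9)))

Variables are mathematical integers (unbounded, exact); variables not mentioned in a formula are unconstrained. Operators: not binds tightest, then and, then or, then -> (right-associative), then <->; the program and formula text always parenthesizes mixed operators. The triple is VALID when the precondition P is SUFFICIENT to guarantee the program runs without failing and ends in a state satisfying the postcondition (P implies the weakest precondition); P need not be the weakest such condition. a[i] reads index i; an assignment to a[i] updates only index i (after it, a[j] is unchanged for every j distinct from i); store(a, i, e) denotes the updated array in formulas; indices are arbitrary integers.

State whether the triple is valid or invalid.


Working backward. After the program, the postcondition ((2*d - 9 > 1 and 2*acc + 3*d < -9) -> (d + 2*d + 1 <= acc + 7 -> acc + 2 != g)) and ((not (tot + g + 5 > -8)) or (not (3*acc + 9 > 9))) must hold; in canonical form it is ((2*d > 10 and 2*acc + 3*d < -9) -> (3*d <= acc + 6 -> acc != g - 2)) and ((not (g + tot > -13)) or (not (3*acc > 0))).
Before d := d - d - 3: (not (g + tot > -13)) or (not (3*acc > 0))
Before tot := 3*tot - 2: (not (g + 3*tot > -11)) or (not (3*acc > 0))
Before g := g: (not (g + 3*tot > -11)) or (not (3*acc > 0))
The weakest precondition is (not (g + 3*tot > -11)) or (not (3*acc > 0)).
Check whether acc = -3 implies it.
Every state satisfying the precondition satisfies the weakest precondition: the implication holds.
Answer: valid


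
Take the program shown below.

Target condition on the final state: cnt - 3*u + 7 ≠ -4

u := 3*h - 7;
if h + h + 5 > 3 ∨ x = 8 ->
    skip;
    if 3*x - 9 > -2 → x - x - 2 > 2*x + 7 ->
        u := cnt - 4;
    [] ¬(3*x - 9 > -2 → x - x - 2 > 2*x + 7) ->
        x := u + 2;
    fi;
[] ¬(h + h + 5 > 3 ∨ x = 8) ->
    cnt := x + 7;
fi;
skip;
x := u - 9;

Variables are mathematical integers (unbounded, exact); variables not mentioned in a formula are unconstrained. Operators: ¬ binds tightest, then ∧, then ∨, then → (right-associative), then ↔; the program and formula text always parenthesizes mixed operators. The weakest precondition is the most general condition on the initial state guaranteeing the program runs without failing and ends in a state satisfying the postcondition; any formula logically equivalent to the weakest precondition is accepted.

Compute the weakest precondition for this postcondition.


Working backward. After the program, the postcondition cnt - 3*u + 7 ≠ -4 must hold; in canonical form it is cnt ≠ 3*u - 11.
Before x := u - 9: cnt ≠ 3*u - 11
Before skip: cnt ≠ 3*u - 11
Then branch requires ((3*x > 7 → 2*x < -9) → 2*cnt ≠ 23) ∧ ((¬(3*x > 7 → 2*x < -9)) → cnt ≠ 3*u - 11); else branch requires x ≠ 3*u - 18.
Before the if: ((2*h > -2 ∨ x = 8) → (((3*x > 7 → 2*x < -9) → 2*cnt ≠ 23) ∧ ((¬(3*x > 7 → 2*x < -9)) → cnt ≠ 3*u - 11))) ∧ ((¬(2*h > -2 ∨ x = 8)) → x ≠ 3*u - 18)
Before u := 3*h - 7: ((2*h > -2 ∨ x = 8) → (((3*x > 7 → 2*x < -9) → 2*cnt ≠ 23) ∧ ((¬(3*x > 7 → 2*x < -9)) → cnt ≠ 9*h - 32))) ∧ ((¬(2*h > -2 ∨ x = 8)) → x ≠ 9*h - 39)
Answer: WP = ((2*h > -2 ∨ x = 8) → (((3*x > 7 → 2*x < -9) → 2*cnt ≠ 23) ∧ ((¬(3*x > 7 → 2*x < -9)) → cnt ≠ 9*h - 32))) ∧ ((¬(2*h > -2 ∨ x = 8)) → x ≠ 9*h - 39)


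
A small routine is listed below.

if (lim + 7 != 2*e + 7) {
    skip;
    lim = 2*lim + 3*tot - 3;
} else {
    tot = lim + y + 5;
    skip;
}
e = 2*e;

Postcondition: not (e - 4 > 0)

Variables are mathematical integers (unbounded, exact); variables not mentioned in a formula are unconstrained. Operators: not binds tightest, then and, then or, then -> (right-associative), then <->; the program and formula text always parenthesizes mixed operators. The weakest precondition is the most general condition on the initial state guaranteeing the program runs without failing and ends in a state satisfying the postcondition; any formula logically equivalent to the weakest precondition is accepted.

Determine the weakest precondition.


Working backward. After the program, the postcondition not (e - 4 > 0) must hold; in canonical form it is not (e > 4).
Before e := 2*e: not (2*e > 4)
Then branch requires not (2*e > 4); else branch requires not (2*e > 4).
Before the if: (lim != 2*e -> (not (2*e > 4))) and ((not (lim != 2*e)) -> (not (2*e > 4)))
Answer: WP = (lim != 2*e -> (not (2*e > 4))) and ((not (lim != 2*e)) -> (not (2*e > 4)))


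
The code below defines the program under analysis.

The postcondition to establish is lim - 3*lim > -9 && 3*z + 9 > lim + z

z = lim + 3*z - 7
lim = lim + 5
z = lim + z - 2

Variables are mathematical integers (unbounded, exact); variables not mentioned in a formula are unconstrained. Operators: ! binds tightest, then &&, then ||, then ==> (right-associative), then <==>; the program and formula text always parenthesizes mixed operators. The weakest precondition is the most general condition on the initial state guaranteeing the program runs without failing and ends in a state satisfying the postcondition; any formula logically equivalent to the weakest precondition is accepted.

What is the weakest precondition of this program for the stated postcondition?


Working backward. After the program, the postcondition lim - 3*lim > -9 && 3*z + 9 > lim + z must hold; in canonical form it is 2*lim < 9 && 2*z > lim - 9.
Before z := lim + z - 2: 2*lim < 9 && lim + 2*z > -5
Before lim := lim + 5: 2*lim < -1 && lim + 2*z > -10
Before z := lim + 3*z - 7: 2*lim < -1 && 3*lim + 6*z > 4
Answer: WP = 2*lim < -1 && 3*lim + 6*z > 4


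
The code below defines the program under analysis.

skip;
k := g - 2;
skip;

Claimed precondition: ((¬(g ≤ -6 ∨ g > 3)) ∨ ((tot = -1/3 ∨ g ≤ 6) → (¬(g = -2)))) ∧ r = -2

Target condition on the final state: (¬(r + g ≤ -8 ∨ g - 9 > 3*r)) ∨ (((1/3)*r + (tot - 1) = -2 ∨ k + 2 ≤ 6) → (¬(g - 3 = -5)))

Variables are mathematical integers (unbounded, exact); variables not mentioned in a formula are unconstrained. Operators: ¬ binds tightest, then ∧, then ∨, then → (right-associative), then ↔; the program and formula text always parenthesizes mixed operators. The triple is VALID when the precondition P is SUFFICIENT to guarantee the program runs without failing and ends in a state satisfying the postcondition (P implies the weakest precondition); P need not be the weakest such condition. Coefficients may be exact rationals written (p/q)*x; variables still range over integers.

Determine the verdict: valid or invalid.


Working backward. After the program, the postcondition (¬(r + g ≤ -8 ∨ g - 9 > 3*r)) ∨ (((1/3)*r + (tot - 1) = -2 ∨ k + 2 ≤ 6) → (¬(g - 3 = -5))) must hold; in canonical form it is (¬(g + r ≤ -8 ∨ g > 3*r + 9)) ∨ (((1/3)*r + tot = -1 ∨ k ≤ 4) → (¬(g = -2))).
Before skip: (¬(g + r ≤ -8 ∨ g > 3*r + 9)) ∨ (((1/3)*r + tot = -1 ∨ k ≤ 4) → (¬(g = -2)))
Before k := g - 2: (¬(g + r ≤ -8 ∨ g > 3*r + 9)) ∨ (((1/3)*r + tot = -1 ∨ g ≤ 6) → (¬(g = -2)))
Before skip: (¬(g + r ≤ -8 ∨ g > 3*r + 9)) ∨ (((1/3)*r + tot = -1 ∨ g ≤ 6) → (¬(g = -2)))
The weakest precondition is (¬(g + r ≤ -8 ∨ g > 3*r + 9)) ∨ (((1/3)*r + tot = -1 ∨ g ≤ 6) → (¬(g = -2))).
Check whether ((¬(g ≤ -6 ∨ g > 3)) ∨ ((tot = -1/3 ∨ g ≤ 6) → (¬(g = -2)))) ∧ r = -2 implies it.
Every state satisfying the precondition satisfies the weakest precondition: the implication holds.
Answer: valid


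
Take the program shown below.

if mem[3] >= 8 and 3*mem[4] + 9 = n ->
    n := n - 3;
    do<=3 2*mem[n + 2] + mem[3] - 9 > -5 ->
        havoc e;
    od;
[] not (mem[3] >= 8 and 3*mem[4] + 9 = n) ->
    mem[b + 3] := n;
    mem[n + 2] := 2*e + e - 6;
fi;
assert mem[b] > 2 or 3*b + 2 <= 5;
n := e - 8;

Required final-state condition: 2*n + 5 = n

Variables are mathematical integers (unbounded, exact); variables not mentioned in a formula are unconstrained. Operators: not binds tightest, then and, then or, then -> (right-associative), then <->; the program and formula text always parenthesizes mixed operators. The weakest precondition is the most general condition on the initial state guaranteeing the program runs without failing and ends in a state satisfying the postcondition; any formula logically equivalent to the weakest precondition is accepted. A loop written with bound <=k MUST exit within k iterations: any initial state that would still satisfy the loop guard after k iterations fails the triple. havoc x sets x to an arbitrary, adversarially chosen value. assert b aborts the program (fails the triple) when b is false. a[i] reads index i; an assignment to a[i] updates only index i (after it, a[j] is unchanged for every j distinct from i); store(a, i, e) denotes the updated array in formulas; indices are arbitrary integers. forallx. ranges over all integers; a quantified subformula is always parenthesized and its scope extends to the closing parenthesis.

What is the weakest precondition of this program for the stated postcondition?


Working backward. After the program, the postcondition 2*n + 5 = n must hold; in canonical form it is n = -5.
Before n := e - 8: e = 3
Before assert mem[b] > 2 or 3*b + 2 <= 5: (mem[b] > 2 or 3*b <= 3) and e = 3
Then branch requires (mem[3] + 2*mem[n - 1] > 4 -> (forall e_3. ((mem[3] + 2*mem[n - 1] > 4 -> (forall e_2. ((mem[3] + 2*mem[n - 1] > 4 -> (forall e_1. ((not (mem[3] + 2*mem[n - 1] > 4)) and (mem[b] > 2 or 3*b <= 3) and e_1 = 3))) and ((not (mem[3] + 2*mem[n - 1] > 4)) -> ((mem[b] > 2 or 3*b <= 3) and e_2 = 3))))) and ((not (mem[3] + 2*mem[n - 1] > 4)) -> ((mem[b] > 2 or 3*b <= 3) and e_3 = 3))))) and ((not (mem[3] + 2*mem[n - 1] > 4)) -> ((mem[b] > 2 or 3*b <= 3) and e = 3)); else branch requires (store(store(mem, b + 3, n), n + 2, 3*e - 6)[b] > 2 or 3*b <= 3) and e = 3.
Before the if: ((mem[3] >= 8 and 3*mem[4] = n - 9) -> ((mem[3] + 2*mem[n - 1] > 4 -> (forall e_3. ((mem[3] + 2*mem[n - 1] > 4 -> (forall e_2. ((mem[3] + 2*mem[n - 1] > 4 -> (forall e_1. ((not (mem[3] + 2*mem[n - 1] > 4)) and (mem[b] > 2 or 3*b <= 3) and e_1 = 3))) and ((not (mem[3] + 2*mem[n - 1] > 4)) -> ((mem[b] > 2 or 3*b <= 3) and e_2 = 3))))) and ((not (mem[3] + 2*mem[n - 1] > 4)) -> ((mem[b] > 2 or 3*b <= 3) and e_3 = 3))))) and ((not (mem[3] + 2*mem[n - 1] > 4)) -> ((mem[b] > 2 or 3*b <= 3) and e = 3)))) and ((not (mem[3] >= 8 and 3*mem[4] = n - 9)) -> ((store(store(mem, b + 3, n), n + 2, 3*e - 6)[b] > 2 or 3*b <= 3) and e = 3))
Answer: WP = ((mem[3] >= 8 and 3*mem[4] = n - 9) -> ((mem[3] + 2*mem[n - 1] > 4 -> (forall e_3. ((mem[3] + 2*mem[n - 1] > 4 -> (forall e_2. ((mem[3] + 2*mem[n - 1] > 4 -> (forall e_1. ((not (mem[3] + 2*mem[n - 1] > 4)) and (mem[b] > 2 or 3*b <= 3) and e_1 = 3))) and ((not (mem[3] + 2*mem[n - 1] > 4)) -> ((mem[b] > 2 or 3*b <= 3) and e_2 = 3))))) and ((not (mem[3] + 2*mem[n - 1] > 4)) -> ((mem[b] > 2 or 3*b <= 3) and e_3 = 3))))) and ((not (mem[3] + 2*mem[n - 1] > 4)) -> ((mem[b] > 2 or 3*b <= 3) and e = 3)))) and ((not (mem[3] >= 8 and 3*mem[4] = n - 9)) -> ((store(store(mem, b + 3, n), n + 2, 3*e - 6)[b] > 2 or 3*b <= 3) and e = 3))


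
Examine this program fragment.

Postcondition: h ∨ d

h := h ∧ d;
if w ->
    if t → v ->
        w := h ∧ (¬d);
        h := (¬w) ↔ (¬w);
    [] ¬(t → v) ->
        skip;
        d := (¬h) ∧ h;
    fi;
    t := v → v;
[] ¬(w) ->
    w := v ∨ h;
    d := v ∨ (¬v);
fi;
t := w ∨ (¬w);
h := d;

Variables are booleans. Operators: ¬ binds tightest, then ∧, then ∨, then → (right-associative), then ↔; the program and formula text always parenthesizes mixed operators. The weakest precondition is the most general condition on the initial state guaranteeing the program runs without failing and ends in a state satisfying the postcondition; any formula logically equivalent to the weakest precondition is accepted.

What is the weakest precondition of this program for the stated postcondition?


Working backward. After the program, h ∨ d must hold.
Before h := d: d
Before t := w ∨ (¬w): d
Then branch requires ((t → v) → d) ∧ (t → v); else branch requires true.
Before the if: w → (((t → v) → d) ∧ (t → v))
Before h := h ∧ d: w → (((t → v) → d) ∧ (t → v))
Answer: WP = w → (((t → v) → d) ∧ (t → v))


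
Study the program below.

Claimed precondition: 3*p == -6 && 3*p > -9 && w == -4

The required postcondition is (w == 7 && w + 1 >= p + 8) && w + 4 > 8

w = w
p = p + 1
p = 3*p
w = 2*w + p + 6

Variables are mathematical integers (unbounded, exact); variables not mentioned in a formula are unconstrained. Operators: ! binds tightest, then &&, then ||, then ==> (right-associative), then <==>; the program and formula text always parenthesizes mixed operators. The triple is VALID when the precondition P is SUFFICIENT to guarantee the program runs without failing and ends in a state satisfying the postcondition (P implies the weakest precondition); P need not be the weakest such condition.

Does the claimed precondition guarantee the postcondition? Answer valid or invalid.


Working backward. After the program, the postcondition (w == 7 && w + 1 >= p + 8) && w + 4 > 8 must hold; in canonical form it is w == 7 && w >= p + 7 && w > 4.
Before w := 2*w + p + 6: p + 2*w == 1 && 2*w >= 1 && p + 2*w > -2
Before p := 3*p: 3*p + 2*w == 1 && 2*w >= 1 && 3*p + 2*w > -2
Before p := p + 1: 3*p + 2*w == -2 && 2*w >= 1 && 3*p + 2*w > -5
Before w := w: 3*p + 2*w == -2 && 2*w >= 1 && 3*p + 2*w > -5
The weakest precondition is 3*p + 2*w == -2 && 2*w >= 1 && 3*p + 2*w > -5.
Check whether 3*p == -6 && 3*p > -9 && w == -4 implies it.
Countermodel: at the initial state p = -2, w = -4, the precondition holds but the weakest precondition fails.
Answer: invalid


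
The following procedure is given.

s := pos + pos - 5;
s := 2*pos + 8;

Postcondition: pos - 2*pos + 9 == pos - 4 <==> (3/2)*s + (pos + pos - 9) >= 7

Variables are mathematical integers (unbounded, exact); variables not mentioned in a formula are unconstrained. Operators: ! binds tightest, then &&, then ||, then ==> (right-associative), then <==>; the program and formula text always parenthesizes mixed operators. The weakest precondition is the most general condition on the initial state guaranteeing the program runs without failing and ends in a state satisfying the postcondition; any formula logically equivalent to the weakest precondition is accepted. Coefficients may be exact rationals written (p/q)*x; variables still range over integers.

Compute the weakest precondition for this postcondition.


Working backward. After the program, the postcondition pos - 2*pos + 9 == pos - 4 <==> (3/2)*s + (pos + pos - 9) >= 7 must hold; in canonical form it is 2*pos == 13 <==> 2*pos + (3/2)*s >= 16.
Before s := 2*pos + 8: 2*pos == 13 <==> 5*pos >= 4
Before s := pos + pos - 5: 2*pos == 13 <==> 5*pos >= 4
Answer: WP = 2*pos == 13 <==> 5*pos >= 4


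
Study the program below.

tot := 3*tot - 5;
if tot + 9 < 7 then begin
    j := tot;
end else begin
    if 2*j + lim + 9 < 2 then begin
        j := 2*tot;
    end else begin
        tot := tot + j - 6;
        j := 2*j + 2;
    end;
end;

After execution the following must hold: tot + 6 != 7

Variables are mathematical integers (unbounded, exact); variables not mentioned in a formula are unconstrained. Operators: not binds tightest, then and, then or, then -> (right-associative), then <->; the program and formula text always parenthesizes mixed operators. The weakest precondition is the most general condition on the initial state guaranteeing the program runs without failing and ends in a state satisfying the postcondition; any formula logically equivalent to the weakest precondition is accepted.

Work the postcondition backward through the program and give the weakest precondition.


Working backward. After the program, the postcondition tot + 6 != 7 must hold; in canonical form it is tot != 1.
Then branch requires tot != 1; else branch requires (2*j + lim < -7 -> tot != 1) and ((not (2*j + lim < -7)) -> j + tot != 7).
Before the if: (tot < -2 -> tot != 1) and ((not (tot < -2)) -> ((2*j + lim < -7 -> tot != 1) and ((not (2*j + lim < -7)) -> j + tot != 7)))
Before tot := 3*tot - 5: (3*tot < 3 -> 3*tot != 6) and ((not (3*tot < 3)) -> ((2*j + lim < -7 -> 3*tot != 6) and ((not (2*j + lim < -7)) -> j + 3*tot != 12)))
Answer: WP = (3*tot < 3 -> 3*tot != 6) and ((not (3*tot < 3)) -> ((2*j + lim < -7 -> 3*tot != 6) and ((not (2*j + lim < -7)) -> j + 3*tot != 12)))


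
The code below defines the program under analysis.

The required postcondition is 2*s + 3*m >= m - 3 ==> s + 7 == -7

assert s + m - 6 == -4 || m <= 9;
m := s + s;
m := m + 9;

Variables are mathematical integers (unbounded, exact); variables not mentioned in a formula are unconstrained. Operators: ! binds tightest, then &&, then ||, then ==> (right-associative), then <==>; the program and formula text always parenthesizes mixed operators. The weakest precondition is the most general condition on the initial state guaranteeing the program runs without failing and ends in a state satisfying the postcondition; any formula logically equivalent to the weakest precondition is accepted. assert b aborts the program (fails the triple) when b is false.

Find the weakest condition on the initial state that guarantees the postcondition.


Working backward. After the program, the postcondition 2*s + 3*m >= m - 3 ==> s + 7 == -7 must hold; in canonical form it is 2*m + 2*s >= -3 ==> s == -14.
Before m := m + 9: 2*m + 2*s >= -21 ==> s == -14
Before m := s + s: 6*s >= -21 ==> s == -14
Before assert s + m - 6 == -4 || m <= 9: (m + s == 2 || m <= 9) && (6*s >= -21 ==> s == -14)
Answer: WP = (m + s == 2 || m <= 9) && (6*s >= -21 ==> s == -14)


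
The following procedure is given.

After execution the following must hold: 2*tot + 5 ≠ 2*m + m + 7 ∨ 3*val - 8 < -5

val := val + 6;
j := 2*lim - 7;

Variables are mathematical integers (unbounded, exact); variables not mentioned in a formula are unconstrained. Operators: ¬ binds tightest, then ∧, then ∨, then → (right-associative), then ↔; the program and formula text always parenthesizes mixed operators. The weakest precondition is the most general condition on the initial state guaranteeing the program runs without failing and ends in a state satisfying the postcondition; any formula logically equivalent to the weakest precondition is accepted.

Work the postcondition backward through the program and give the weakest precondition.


Working backward. After the program, the postcondition 2*tot + 5 ≠ 2*m + m + 7 ∨ 3*val - 8 < -5 must hold; in canonical form it is 2*tot ≠ 3*m + 2 ∨ 3*val < 3.
Before j := 2*lim - 7: 2*tot ≠ 3*m + 2 ∨ 3*val < 3
Before val := val + 6: 2*tot ≠ 3*m + 2 ∨ 3*val < -15
Answer: WP = 2*tot ≠ 3*m + 2 ∨ 3*val < -15


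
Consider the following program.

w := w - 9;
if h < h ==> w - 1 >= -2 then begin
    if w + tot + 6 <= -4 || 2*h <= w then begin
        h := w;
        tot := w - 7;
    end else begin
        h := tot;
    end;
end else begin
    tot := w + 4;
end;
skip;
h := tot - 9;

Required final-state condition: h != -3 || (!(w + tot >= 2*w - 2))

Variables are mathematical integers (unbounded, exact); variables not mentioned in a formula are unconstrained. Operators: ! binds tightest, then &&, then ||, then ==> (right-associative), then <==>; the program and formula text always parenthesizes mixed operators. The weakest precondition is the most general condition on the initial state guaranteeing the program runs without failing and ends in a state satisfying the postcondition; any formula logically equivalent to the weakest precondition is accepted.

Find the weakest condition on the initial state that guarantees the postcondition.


Working backward. After the program, the postcondition h != -3 || (!(w + tot >= 2*w - 2)) must hold; in canonical form it is h != -3 || (!(tot >= w - 2)).
Before h := tot - 9: tot != 6 || (!(tot >= w - 2))
Before skip: tot != 6 || (!(tot >= w - 2))
Then branch requires (!(tot + w <= -10 || 2*h <= w)) ==> (tot != 6 || (!(tot >= w - 2))); else branch requires w != 2.
Before the if: (!(tot + w <= -10 || 2*h <= w)) ==> (tot != 6 || (!(tot >= w - 2)))
Before w := w - 9: (!(tot + w <= -1 || 2*h <= w - 9)) ==> (tot != 6 || (!(tot >= w - 11)))
Answer: WP = (!(tot + w <= -1 || 2*h <= w - 9)) ==> (tot != 6 || (!(tot >= w - 11)))


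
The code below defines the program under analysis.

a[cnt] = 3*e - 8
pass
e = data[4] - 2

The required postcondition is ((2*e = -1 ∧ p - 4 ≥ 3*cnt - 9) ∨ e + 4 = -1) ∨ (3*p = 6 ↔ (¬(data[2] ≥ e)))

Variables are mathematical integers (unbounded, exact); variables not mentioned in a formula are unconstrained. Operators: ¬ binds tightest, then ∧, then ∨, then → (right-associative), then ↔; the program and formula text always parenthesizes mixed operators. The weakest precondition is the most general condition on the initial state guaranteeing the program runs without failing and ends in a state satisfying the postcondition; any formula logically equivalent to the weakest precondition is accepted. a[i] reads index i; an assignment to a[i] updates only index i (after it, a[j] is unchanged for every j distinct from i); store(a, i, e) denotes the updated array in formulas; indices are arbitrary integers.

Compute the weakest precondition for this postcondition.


Working backward. After the program, the postcondition ((2*e = -1 ∧ p - 4 ≥ 3*cnt - 9) ∨ e + 4 = -1) ∨ (3*p = 6 ↔ (¬(data[2] ≥ e))) must hold; in canonical form it is (2*e = -1 ∧ p ≥ 3*cnt - 5) ∨ e = -5 ∨ (3*p = 6 ↔ (¬(data[2] ≥ e))).
Before e := data[4] - 2: (2*data[4] = 3 ∧ p ≥ 3*cnt - 5) ∨ data[4] = -3 ∨ (3*p = 6 ↔ (¬(data[2] ≥ data[4] - 2)))
Before skip: (2*data[4] = 3 ∧ p ≥ 3*cnt - 5) ∨ data[4] = -3 ∨ (3*p = 6 ↔ (¬(data[2] ≥ data[4] - 2)))
Before a[cnt] := 3*e - 8: (2*data[4] = 3 ∧ p ≥ 3*cnt - 5) ∨ data[4] = -3 ∨ (3*p = 6 ↔ (¬(data[2] ≥ data[4] - 2)))
Answer: WP = (2*data[4] = 3 ∧ p ≥ 3*cnt - 5) ∨ data[4] = -3 ∨ (3*p = 6 ↔ (¬(data[2] ≥ data[4] - 2)))


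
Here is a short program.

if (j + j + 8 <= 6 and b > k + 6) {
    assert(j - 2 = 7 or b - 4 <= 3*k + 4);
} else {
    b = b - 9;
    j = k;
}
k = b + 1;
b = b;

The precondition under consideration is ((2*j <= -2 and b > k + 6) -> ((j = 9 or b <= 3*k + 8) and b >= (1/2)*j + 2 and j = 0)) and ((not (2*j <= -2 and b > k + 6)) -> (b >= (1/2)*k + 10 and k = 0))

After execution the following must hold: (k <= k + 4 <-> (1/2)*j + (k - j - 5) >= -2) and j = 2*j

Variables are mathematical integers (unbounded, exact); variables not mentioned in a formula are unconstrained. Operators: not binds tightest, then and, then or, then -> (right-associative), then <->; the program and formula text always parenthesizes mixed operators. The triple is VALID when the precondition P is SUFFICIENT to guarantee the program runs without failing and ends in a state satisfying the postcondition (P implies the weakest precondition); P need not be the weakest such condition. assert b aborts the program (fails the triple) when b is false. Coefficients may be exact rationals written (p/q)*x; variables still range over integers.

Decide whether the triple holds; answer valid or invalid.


Working backward. After the program, the postcondition (k <= k + 4 <-> (1/2)*j + (k - j - 5) >= -2) and j = 2*j must hold; in canonical form it is k >= (1/2)*j + 3 and j = 0.
Before b := b: k >= (1/2)*j + 3 and j = 0
Before k := b + 1: b >= (1/2)*j + 2 and j = 0
Then branch requires (j = 9 or b <= 3*k + 8) and b >= (1/2)*j + 2 and j = 0; else branch requires b >= (1/2)*k + 11 and k = 0.
Before the if: ((2*j <= -2 and b > k + 6) -> ((j = 9 or b <= 3*k + 8) and b >= (1/2)*j + 2 and j = 0)) and ((not (2*j <= -2 and b > k + 6)) -> (b >= (1/2)*k + 11 and k = 0))
The weakest precondition is ((2*j <= -2 and b > k + 6) -> ((j = 9 or b <= 3*k + 8) and b >= (1/2)*j + 2 and j = 0)) and ((not (2*j <= -2 and b > k + 6)) -> (b >= (1/2)*k + 11 and k = 0)).
Check whether ((2*j <= -2 and b > k + 6) -> ((j = 9 or b <= 3*k + 8) and b >= (1/2)*j + 2 and j = 0)) and ((not (2*j <= -2 and b > k + 6)) -> (b >= (1/2)*k + 10 and k = 0)) implies it.
Countermodel: at the initial state b = 10, j = 0, k = 0, the precondition holds but the weakest precondition fails.
Answer: invalid
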